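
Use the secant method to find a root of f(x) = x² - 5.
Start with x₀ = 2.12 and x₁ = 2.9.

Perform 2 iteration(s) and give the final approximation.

f(x) = x² - 5
x₀ = 2.12, x₁ = 2.9

Secant formula: x_{n+1} = x_n - f(x_n)(x_n - x_{n-1})/(f(x_n) - f(x_{n-1}))

Iteration 1:
  f(2.120000) = -0.505600
  f(2.900000) = 3.410000
  x_2 = 2.900000 - 3.410000×(2.900000 - 2.120000)/(3.410000 - (-0.505600))
       = 2.220717
Iteration 2:
  f(2.900000) = 3.410000
  f(2.220717) = -0.068415
  x_3 = 2.220717 - (-0.068415)×(2.220717 - 2.900000)/(-0.068415 - 3.410000)
       = 2.234078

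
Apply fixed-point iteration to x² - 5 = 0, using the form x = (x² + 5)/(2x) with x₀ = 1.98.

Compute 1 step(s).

Equation: x² - 5 = 0
Fixed-point form: x = (x² + 5)/(2x)
x₀ = 1.98

x_1 = g(1.980000) = 2.252626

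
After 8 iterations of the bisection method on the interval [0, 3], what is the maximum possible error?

Bisection error bound: |error| ≤ (b-a)/2^n
|error| ≤ (3 - 0)/2^8 = 3/2^8
|error| ≤ 0.0117187500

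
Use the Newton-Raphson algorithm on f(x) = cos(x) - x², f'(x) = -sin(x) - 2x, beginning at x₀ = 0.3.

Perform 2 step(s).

f(x) = cos(x) - x²
f'(x) = -sin(x) - 2x
x₀ = 0.3

Newton-Raphson formula: x_{n+1} = x_n - f(x_n)/f'(x_n)

Iteration 1:
  f(0.300000) = 0.865336
  f'(0.300000) = -0.895520
  x_1 = 0.300000 - 0.865336/(-0.895520) = 1.266295
Iteration 2:
  f(1.266295) = -1.303685
  f'(1.266295) = -3.486586
  x_2 = 1.266295 - (-1.303685)/(-3.486586) = 0.892380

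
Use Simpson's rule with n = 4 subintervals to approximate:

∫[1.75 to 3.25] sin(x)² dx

f(x) = sin(x)²
a = 1.75, b = 3.25, n = 4
h = (b - a)/n = 0.375000

Simpson's rule: (h/3)[f(x₀) + 4f(x₁) + 2f(x₂) + ... + f(xₙ)]

x_0 = 1.7500, f(x_0) = 0.968228, coefficient = 1
x_1 = 2.1250, f(x_1) = 0.723044, coefficient = 4
x_2 = 2.5000, f(x_2) = 0.358169, coefficient = 2
x_3 = 2.8750, f(x_3) = 0.069404, coefficient = 4
x_4 = 3.2500, f(x_4) = 0.011706, coefficient = 1

I ≈ (0.375000/3) × 4.866062 = 0.608258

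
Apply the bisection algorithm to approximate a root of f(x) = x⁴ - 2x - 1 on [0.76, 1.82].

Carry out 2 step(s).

f(x) = x⁴ - 2x - 1
Initial interval: [0.76, 1.82]

Iteration 1:
  c_1 = (0.760000 + 1.820000)/2 = 1.290000
  f(c_1) = f(1.290000) = -0.810771
  f(a) × f(c) ≥ 0, new interval: [1.290000, 1.820000]
Iteration 2:
  c_2 = (1.290000 + 1.820000)/2 = 1.555000
  f(c_2) = f(1.555000) = 1.736845
  f(a) × f(c) < 0, new interval: [1.290000, 1.555000]

After 2 iteration(s), the approximation is c_2 = 1.555000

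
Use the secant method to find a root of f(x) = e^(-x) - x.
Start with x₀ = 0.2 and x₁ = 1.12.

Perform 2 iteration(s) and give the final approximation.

f(x) = e^(-x) - x
x₀ = 0.2, x₁ = 1.12

Secant formula: x_{n+1} = x_n - f(x_n)(x_n - x_{n-1})/(f(x_n) - f(x_{n-1}))

Iteration 1:
  f(0.200000) = 0.618731
  f(1.120000) = -0.793720
  x_2 = 1.120000 - (-0.793720)×(1.120000 - 0.200000)/(-0.793720 - 0.618731)
       = 0.603010
Iteration 2:
  f(1.120000) = -0.793720
  f(0.603010) = -0.055848
  x_3 = 0.603010 - (-0.055848)×(0.603010 - 1.120000)/(-0.055848 - (-0.793720))
       = 0.563880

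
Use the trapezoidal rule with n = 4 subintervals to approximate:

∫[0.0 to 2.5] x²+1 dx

f(x) = x²+1
a = 0.0, b = 2.5, n = 4
h = (b - a)/n = 0.625000

Trapezoidal rule: (h/2)[f(x₀) + 2f(x₁) + 2f(x₂) + ... + f(xₙ)]

x_0 = 0.0000, f(x_0) = 1.000000, coefficient = 1
x_1 = 0.6250, f(x_1) = 1.390625, coefficient = 2
x_2 = 1.2500, f(x_2) = 2.562500, coefficient = 2
x_3 = 1.8750, f(x_3) = 4.515625, coefficient = 2
x_4 = 2.5000, f(x_4) = 7.250000, coefficient = 1

I ≈ (0.625000/2) × 25.187500 = 7.871094
Exact value: 7.708333
Error: 0.162760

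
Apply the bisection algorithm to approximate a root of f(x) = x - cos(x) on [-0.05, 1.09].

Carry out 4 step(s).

f(x) = x - cos(x)
Initial interval: [-0.05, 1.09]

Iteration 1:
  c_1 = (-0.050000 + 1.090000)/2 = 0.520000
  f(c_1) = f(0.520000) = -0.347819
  f(a) × f(c) ≥ 0, new interval: [0.520000, 1.090000]
Iteration 2:
  c_2 = (0.520000 + 1.090000)/2 = 0.805000
  f(c_2) = f(0.805000) = 0.111889
  f(a) × f(c) < 0, new interval: [0.520000, 0.805000]
Iteration 3:
  c_3 = (0.520000 + 0.805000)/2 = 0.662500
  f(c_3) = f(0.662500) = -0.125957
  f(a) × f(c) ≥ 0, new interval: [0.662500, 0.805000]
Iteration 4:
  c_4 = (0.662500 + 0.805000)/2 = 0.733750
  f(c_4) = f(0.733750) = -0.008918
  f(a) × f(c) ≥ 0, new interval: [0.733750, 0.805000]

After 4 iteration(s), the approximation is c_4 = 0.733750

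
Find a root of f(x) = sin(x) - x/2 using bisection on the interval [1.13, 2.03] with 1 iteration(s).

f(x) = sin(x) - x/2
Initial interval: [1.13, 2.03]

Iteration 1:
  c_1 = (1.130000 + 2.030000)/2 = 1.580000
  f(c_1) = f(1.580000) = 0.209958
  f(a) × f(c) ≥ 0, new interval: [1.580000, 2.030000]

After 1 iteration(s), the approximation is c_1 = 1.580000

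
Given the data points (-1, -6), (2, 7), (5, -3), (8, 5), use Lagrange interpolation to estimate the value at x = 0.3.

Lagrange interpolation formula:
P(x) = Σ yᵢ × Lᵢ(x)
where Lᵢ(x) = Π_{j≠i} (x - xⱼ)/(xᵢ - xⱼ)

L_0(0.3) = (0.3 - 2)/(-1 - 2) × (0.3 - 5)/(-1 - 5) × (0.3 - 8)/(-1 - 8) = 0.379772
L_1(0.3) = (0.3 - (-1))/(2 - (-1)) × (0.3 - 5)/(2 - 5) × (0.3 - 8)/(2 - 8) = 0.871241
L_2(0.3) = (0.3 - (-1))/(5 - (-1)) × (0.3 - 2)/(5 - 2) × (0.3 - 8)/(5 - 8) = -0.315130
L_3(0.3) = (0.3 - (-1))/(8 - (-1)) × (0.3 - 2)/(8 - 2) × (0.3 - 5)/(8 - 5) = 0.064117

P(0.3) = (-6)×L_0(0.3) + 7×L_1(0.3) + (-3)×L_2(0.3) + 5×L_3(0.3)
P(0.3) = 5.086031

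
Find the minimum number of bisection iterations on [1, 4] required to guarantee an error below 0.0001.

We need (b-a)/2^n ≤ 0.0001
(4 - 1)/2^n ≤ 0.0001
3/2^n ≤ 0.0001
2^n ≥ 30000
n ≥ log₂(30000) = 14.87
n ≥ 15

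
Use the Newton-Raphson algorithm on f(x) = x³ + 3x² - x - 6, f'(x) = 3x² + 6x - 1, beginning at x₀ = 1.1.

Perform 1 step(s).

f(x) = x³ + 3x² - x - 6
f'(x) = 3x² + 6x - 1
x₀ = 1.1

Newton-Raphson formula: x_{n+1} = x_n - f(x_n)/f'(x_n)

Iteration 1:
  f(1.100000) = -2.139000
  f'(1.100000) = 9.230000
  x_1 = 1.100000 - (-2.139000)/9.230000 = 1.331744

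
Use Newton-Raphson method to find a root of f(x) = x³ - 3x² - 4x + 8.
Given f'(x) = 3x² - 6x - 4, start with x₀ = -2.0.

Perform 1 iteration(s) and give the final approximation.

f(x) = x³ - 3x² - 4x + 8
f'(x) = 3x² - 6x - 4
x₀ = -2.0

Newton-Raphson formula: x_{n+1} = x_n - f(x_n)/f'(x_n)

Iteration 1:
  f(-2.000000) = -4.000000
  f'(-2.000000) = 20.000000
  x_1 = -2.000000 - (-4.000000)/20.000000 = -1.800000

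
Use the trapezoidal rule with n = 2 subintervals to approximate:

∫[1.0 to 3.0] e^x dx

f(x) = e^x
a = 1.0, b = 3.0, n = 2
h = (b - a)/n = 1.000000

Trapezoidal rule: (h/2)[f(x₀) + 2f(x₁) + 2f(x₂) + ... + f(xₙ)]

x_0 = 1.0000, f(x_0) = 2.718282, coefficient = 1
x_1 = 2.0000, f(x_1) = 7.389056, coefficient = 2
x_2 = 3.0000, f(x_2) = 20.085537, coefficient = 1

I ≈ (1.000000/2) × 37.581931 = 18.790965
Exact value: 17.367255
Error: 1.423710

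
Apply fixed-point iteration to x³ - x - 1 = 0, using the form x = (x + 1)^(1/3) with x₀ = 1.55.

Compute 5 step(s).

Equation: x³ - x - 1 = 0
Fixed-point form: x = (x + 1)^(1/3)
x₀ = 1.55

x_1 = g(1.550000) = 1.366197
x_2 = g(1.366197) = 1.332550
x_3 = g(1.332550) = 1.326204
x_4 = g(1.326204) = 1.325000
x_5 = g(1.325000) = 1.324772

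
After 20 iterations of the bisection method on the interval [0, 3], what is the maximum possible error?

Bisection error bound: |error| ≤ (b-a)/2^n
|error| ≤ (3 - 0)/2^20 = 3/2^20
|error| ≤ 0.0000028610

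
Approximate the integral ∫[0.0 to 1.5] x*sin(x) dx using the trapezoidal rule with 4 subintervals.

f(x) = x*sin(x)
a = 0.0, b = 1.5, n = 4
h = (b - a)/n = 0.375000

Trapezoidal rule: (h/2)[f(x₀) + 2f(x₁) + 2f(x₂) + ... + f(xₙ)]

x_0 = 0.0000, f(x_0) = 0.000000, coefficient = 1
x_1 = 0.3750, f(x_1) = 0.137352, coefficient = 2
x_2 = 0.7500, f(x_2) = 0.511229, coefficient = 2
x_3 = 1.1250, f(x_3) = 1.015051, coefficient = 2
x_4 = 1.5000, f(x_4) = 1.496242, coefficient = 1

I ≈ (0.375000/2) × 4.823507 = 0.904408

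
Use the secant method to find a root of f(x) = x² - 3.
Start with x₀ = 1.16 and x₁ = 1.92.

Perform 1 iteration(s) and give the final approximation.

f(x) = x² - 3
x₀ = 1.16, x₁ = 1.92

Secant formula: x_{n+1} = x_n - f(x_n)(x_n - x_{n-1})/(f(x_n) - f(x_{n-1}))

Iteration 1:
  f(1.160000) = -1.654400
  f(1.920000) = 0.686400
  x_2 = 1.920000 - 0.686400×(1.920000 - 1.160000)/(0.686400 - (-1.654400))
       = 1.697143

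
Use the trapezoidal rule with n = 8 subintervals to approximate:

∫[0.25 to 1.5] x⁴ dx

f(x) = x⁴
a = 0.25, b = 1.5, n = 8
h = (b - a)/n = 0.156250

Trapezoidal rule: (h/2)[f(x₀) + 2f(x₁) + 2f(x₂) + ... + f(xₙ)]

x_0 = 0.2500, f(x_0) = 0.003906, coefficient = 1
x_1 = 0.4062, f(x_1) = 0.027238, coefficient = 2
x_2 = 0.5625, f(x_2) = 0.100113, coefficient = 2
x_3 = 0.7188, f(x_3) = 0.266877, coefficient = 2
x_4 = 0.8750, f(x_4) = 0.586182, coefficient = 2
x_5 = 1.0312, f(x_5) = 1.130982, coefficient = 2
x_6 = 1.1875, f(x_6) = 1.988541, coefficient = 2
x_7 = 1.3438, f(x_7) = 3.260423, coefficient = 2
x_8 = 1.5000, f(x_8) = 5.062500, coefficient = 1

I ≈ (0.156250/2) × 19.787117 = 1.545869
Exact value: 1.518555
Error: 0.027314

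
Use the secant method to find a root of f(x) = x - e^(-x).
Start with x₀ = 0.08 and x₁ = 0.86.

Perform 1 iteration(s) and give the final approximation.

f(x) = x - e^(-x)
x₀ = 0.08, x₁ = 0.86

Secant formula: x_{n+1} = x_n - f(x_n)(x_n - x_{n-1})/(f(x_n) - f(x_{n-1}))

Iteration 1:
  f(0.080000) = -0.843116
  f(0.860000) = 0.436838
  x_2 = 0.860000 - 0.436838×(0.860000 - 0.080000)/(0.436838 - (-0.843116))
       = 0.593792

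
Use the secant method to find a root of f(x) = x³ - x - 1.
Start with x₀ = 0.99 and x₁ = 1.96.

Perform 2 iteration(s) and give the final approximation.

f(x) = x³ - x - 1
x₀ = 0.99, x₁ = 1.96

Secant formula: x_{n+1} = x_n - f(x_n)(x_n - x_{n-1})/(f(x_n) - f(x_{n-1}))

Iteration 1:
  f(0.990000) = -1.019701
  f(1.960000) = 4.569536
  x_2 = 1.960000 - 4.569536×(1.960000 - 0.990000)/(4.569536 - (-1.019701))
       = 1.166967
Iteration 2:
  f(1.960000) = 4.569536
  f(1.166967) = -0.577778
  x_3 = 1.166967 - (-0.577778)×(1.166967 - 1.960000)/(-0.577778 - 4.569536)
       = 1.255984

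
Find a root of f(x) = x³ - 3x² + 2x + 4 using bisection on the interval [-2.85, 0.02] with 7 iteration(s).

f(x) = x³ - 3x² + 2x + 4
Initial interval: [-2.85, 0.02]

Iteration 1:
  c_1 = (-2.850000 + 0.020000)/2 = -1.415000
  f(c_1) = f(-1.415000) = -7.669823
  f(a) × f(c) ≥ 0, new interval: [-1.415000, 0.020000]
Iteration 2:
  c_2 = (-1.415000 + 0.020000)/2 = -0.697500
  f(c_2) = f(-0.697500) = 0.806143
  f(a) × f(c) < 0, new interval: [-1.415000, -0.697500]
Iteration 3:
  c_3 = (-1.415000 + (-0.697500))/2 = -1.056250
  f(c_3) = f(-1.056250) = -2.637912
  f(a) × f(c) ≥ 0, new interval: [-1.056250, -0.697500]
Iteration 4:
  c_4 = (-1.056250 + (-0.697500))/2 = -0.876875
  f(c_4) = f(-0.876875) = -0.734717
  f(a) × f(c) ≥ 0, new interval: [-0.876875, -0.697500]
Iteration 5:
  c_5 = (-0.876875 + (-0.697500))/2 = -0.787187
  f(c_5) = f(-0.787187) = 0.078841
  f(a) × f(c) < 0, new interval: [-0.876875, -0.787187]
Iteration 6:
  c_6 = (-0.876875 + (-0.787187))/2 = -0.832031
  f(c_6) = f(-0.832031) = -0.316886
  f(a) × f(c) ≥ 0, new interval: [-0.832031, -0.787187]
Iteration 7:
  c_7 = (-0.832031 + (-0.787187))/2 = -0.809609
  f(c_7) = f(-0.809609) = -0.116293
  f(a) × f(c) ≥ 0, new interval: [-0.809609, -0.787187]

After 7 iteration(s), the approximation is c_7 = -0.809609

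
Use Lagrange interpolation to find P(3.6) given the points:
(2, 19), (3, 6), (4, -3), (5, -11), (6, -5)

Lagrange interpolation formula:
P(x) = Σ yᵢ × Lᵢ(x)
where Lᵢ(x) = Π_{j≠i} (x - xⱼ)/(xᵢ - xⱼ)

L_0(3.6) = (3.6 - 3)/(2 - 3) × (3.6 - 4)/(2 - 4) × (3.6 - 5)/(2 - 5) × (3.6 - 6)/(2 - 6) = -0.033600
L_1(3.6) = (3.6 - 2)/(3 - 2) × (3.6 - 4)/(3 - 4) × (3.6 - 5)/(3 - 5) × (3.6 - 6)/(3 - 6) = 0.358400
L_2(3.6) = (3.6 - 2)/(4 - 2) × (3.6 - 3)/(4 - 3) × (3.6 - 5)/(4 - 5) × (3.6 - 6)/(4 - 6) = 0.806400
L_3(3.6) = (3.6 - 2)/(5 - 2) × (3.6 - 3)/(5 - 3) × (3.6 - 4)/(5 - 4) × (3.6 - 6)/(5 - 6) = -0.153600
L_4(3.6) = (3.6 - 2)/(6 - 2) × (3.6 - 3)/(6 - 3) × (3.6 - 4)/(6 - 4) × (3.6 - 5)/(6 - 5) = 0.022400

P(3.6) = 19×L_0(3.6) + 6×L_1(3.6) + (-3)×L_2(3.6) + (-11)×L_3(3.6) + (-5)×L_4(3.6)
P(3.6) = 0.670400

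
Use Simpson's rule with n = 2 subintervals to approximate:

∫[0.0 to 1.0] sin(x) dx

f(x) = sin(x)
a = 0.0, b = 1.0, n = 2
h = (b - a)/n = 0.500000

Simpson's rule: (h/3)[f(x₀) + 4f(x₁) + 2f(x₂) + ... + f(xₙ)]

x_0 = 0.0000, f(x_0) = 0.000000, coefficient = 1
x_1 = 0.5000, f(x_1) = 0.479426, coefficient = 4
x_2 = 1.0000, f(x_2) = 0.841471, coefficient = 1

I ≈ (0.500000/3) × 2.759173 = 0.459862
Exact value: 0.459698
Error: 0.000164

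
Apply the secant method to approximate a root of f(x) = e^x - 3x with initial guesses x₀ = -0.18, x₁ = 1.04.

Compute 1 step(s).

f(x) = e^x - 3x
x₀ = -0.18, x₁ = 1.04

Secant formula: x_{n+1} = x_n - f(x_n)(x_n - x_{n-1})/(f(x_n) - f(x_{n-1}))

Iteration 1:
  f(-0.180000) = 1.375270
  f(1.040000) = -0.290783
  x_2 = 1.040000 - (-0.290783)×(1.040000 - (-0.180000))/(-0.290783 - 1.375270)
       = 0.827068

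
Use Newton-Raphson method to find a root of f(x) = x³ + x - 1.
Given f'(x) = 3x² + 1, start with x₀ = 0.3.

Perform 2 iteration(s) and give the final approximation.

f(x) = x³ + x - 1
f'(x) = 3x² + 1
x₀ = 0.3

Newton-Raphson formula: x_{n+1} = x_n - f(x_n)/f'(x_n)

Iteration 1:
  f(0.300000) = -0.673000
  f'(0.300000) = 1.270000
  x_1 = 0.300000 - (-0.673000)/1.270000 = 0.829921
Iteration 2:
  f(0.829921) = 0.401546
  f'(0.829921) = 3.066308
  x_2 = 0.829921 - 0.401546/3.066308 = 0.698967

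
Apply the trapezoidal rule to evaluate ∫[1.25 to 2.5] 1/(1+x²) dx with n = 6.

f(x) = 1/(1+x²)
a = 1.25, b = 2.5, n = 6
h = (b - a)/n = 0.208333

Trapezoidal rule: (h/2)[f(x₀) + 2f(x₁) + 2f(x₂) + ... + f(xₙ)]

x_0 = 1.2500, f(x_0) = 0.390244, coefficient = 1
x_1 = 1.4583, f(x_1) = 0.319822, coefficient = 2
x_2 = 1.6667, f(x_2) = 0.264706, coefficient = 2
x_3 = 1.8750, f(x_3) = 0.221453, coefficient = 2
x_4 = 2.0833, f(x_4) = 0.187256, coefficient = 2
x_5 = 2.2917, f(x_5) = 0.159956, coefficient = 2
x_6 = 2.5000, f(x_6) = 0.137931, coefficient = 1

I ≈ (0.208333/2) × 2.834561 = 0.295267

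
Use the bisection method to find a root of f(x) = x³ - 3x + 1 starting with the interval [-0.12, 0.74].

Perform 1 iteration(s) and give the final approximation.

f(x) = x³ - 3x + 1
Initial interval: [-0.12, 0.74]

Iteration 1:
  c_1 = (-0.120000 + 0.740000)/2 = 0.310000
  f(c_1) = f(0.310000) = 0.099791
  f(a) × f(c) ≥ 0, new interval: [0.310000, 0.740000]

After 1 iteration(s), the approximation is c_1 = 0.310000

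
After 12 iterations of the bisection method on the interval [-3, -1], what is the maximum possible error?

Bisection error bound: |error| ≤ (b-a)/2^n
|error| ≤ (-1 - (-3))/2^12 = 2/2^12
|error| ≤ 0.0004882812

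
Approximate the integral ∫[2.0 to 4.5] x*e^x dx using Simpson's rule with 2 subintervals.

f(x) = x*e^x
a = 2.0, b = 4.5, n = 2
h = (b - a)/n = 1.250000

Simpson's rule: (h/3)[f(x₀) + 4f(x₁) + 2f(x₂) + ... + f(xₙ)]

x_0 = 2.0000, f(x_0) = 14.778112, coefficient = 1
x_1 = 3.2500, f(x_1) = 83.818605, coefficient = 4
x_2 = 4.5000, f(x_2) = 405.077091, coefficient = 1

I ≈ (1.250000/3) × 755.129622 = 314.637342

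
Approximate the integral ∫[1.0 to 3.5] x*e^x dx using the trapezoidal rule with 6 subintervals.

f(x) = x*e^x
a = 1.0, b = 3.5, n = 6
h = (b - a)/n = 0.416667

Trapezoidal rule: (h/2)[f(x₀) + 2f(x₁) + 2f(x₂) + ... + f(xₙ)]

x_0 = 1.0000, f(x_0) = 2.718282, coefficient = 1
x_1 = 1.4167, f(x_1) = 5.841417, coefficient = 2
x_2 = 1.8333, f(x_2) = 11.466952, coefficient = 2
x_3 = 2.2500, f(x_3) = 21.347406, coefficient = 2
x_4 = 2.6667, f(x_4) = 38.378443, coefficient = 2
x_5 = 3.0833, f(x_5) = 67.312409, coefficient = 2
x_6 = 3.5000, f(x_6) = 115.904082, coefficient = 1

I ≈ (0.416667/2) × 407.315615 = 84.857420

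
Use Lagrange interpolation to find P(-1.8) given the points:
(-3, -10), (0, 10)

Lagrange interpolation formula:
P(x) = Σ yᵢ × Lᵢ(x)
where Lᵢ(x) = Π_{j≠i} (x - xⱼ)/(xᵢ - xⱼ)

L_0(-1.8) = (-1.8 - 0)/(-3 - 0) = 0.600000
L_1(-1.8) = (-1.8 - (-3))/(0 - (-3)) = 0.400000

P(-1.8) = (-10)×L_0(-1.8) + 10×L_1(-1.8)
P(-1.8) = -2.000000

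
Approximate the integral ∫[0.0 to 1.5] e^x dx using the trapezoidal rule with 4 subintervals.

f(x) = e^x
a = 0.0, b = 1.5, n = 4
h = (b - a)/n = 0.375000

Trapezoidal rule: (h/2)[f(x₀) + 2f(x₁) + 2f(x₂) + ... + f(xₙ)]

x_0 = 0.0000, f(x_0) = 1.000000, coefficient = 1
x_1 = 0.3750, f(x_1) = 1.454991, coefficient = 2
x_2 = 0.7500, f(x_2) = 2.117000, coefficient = 2
x_3 = 1.1250, f(x_3) = 3.080217, coefficient = 2
x_4 = 1.5000, f(x_4) = 4.481689, coefficient = 1

I ≈ (0.375000/2) × 18.786106 = 3.522395
Exact value: 3.481689
Error: 0.040706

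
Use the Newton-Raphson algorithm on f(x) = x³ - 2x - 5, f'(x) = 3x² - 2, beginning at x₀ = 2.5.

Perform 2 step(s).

f(x) = x³ - 2x - 5
f'(x) = 3x² - 2
x₀ = 2.5

Newton-Raphson formula: x_{n+1} = x_n - f(x_n)/f'(x_n)

Iteration 1:
  f(2.500000) = 5.625000
  f'(2.500000) = 16.750000
  x_1 = 2.500000 - 5.625000/16.750000 = 2.164179
Iteration 2:
  f(2.164179) = 0.807945
  f'(2.164179) = 12.051014
  x_2 = 2.164179 - 0.807945/12.051014 = 2.097135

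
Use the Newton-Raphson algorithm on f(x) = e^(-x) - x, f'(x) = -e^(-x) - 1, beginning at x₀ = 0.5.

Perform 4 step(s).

f(x) = e^(-x) - x
f'(x) = -e^(-x) - 1
x₀ = 0.5

Newton-Raphson formula: x_{n+1} = x_n - f(x_n)/f'(x_n)

Iteration 1:
  f(0.500000) = 0.106531
  f'(0.500000) = -1.606531
  x_1 = 0.500000 - 0.106531/(-1.606531) = 0.566311
Iteration 2:
  f(0.566311) = 0.001305
  f'(0.566311) = -1.567616
  x_2 = 0.566311 - 0.001305/(-1.567616) = 0.567143
Iteration 3:
  f(0.567143) = 0.000000
  f'(0.567143) = -1.567143
  x_3 = 0.567143 - 0.000000/(-1.567143) = 0.567143
Iteration 4:
  f(0.567143) = 0.000000
  f'(0.567143) = -1.567143
  x_4 = 0.567143 - 0.000000/(-1.567143) = 0.567143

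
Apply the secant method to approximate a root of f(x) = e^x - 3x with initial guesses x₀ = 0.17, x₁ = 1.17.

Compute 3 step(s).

f(x) = e^x - 3x
x₀ = 0.17, x₁ = 1.17

Secant formula: x_{n+1} = x_n - f(x_n)(x_n - x_{n-1})/(f(x_n) - f(x_{n-1}))

Iteration 1:
  f(0.170000) = 0.675305
  f(1.170000) = -0.288007
  x_2 = 1.170000 - (-0.288007)×(1.170000 - 0.170000)/(-0.288007 - 0.675305)
       = 0.871024
Iteration 2:
  f(1.170000) = -0.288007
  f(0.871024) = -0.223716
  x_3 = 0.871024 - (-0.223716)×(0.871024 - 1.170000)/(-0.223716 - (-0.288007))
       = -0.169322
Iteration 3:
  f(0.871024) = -0.223716
  f(-0.169322) = 1.352202
  x_4 = -0.169322 - 1.352202×(-0.169322 - 0.871024)/(1.352202 - (-0.223716))
       = 0.723338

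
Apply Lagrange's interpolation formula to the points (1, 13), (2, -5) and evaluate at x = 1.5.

Lagrange interpolation formula:
P(x) = Σ yᵢ × Lᵢ(x)
where Lᵢ(x) = Π_{j≠i} (x - xⱼ)/(xᵢ - xⱼ)

L_0(1.5) = (1.5 - 2)/(1 - 2) = 0.500000
L_1(1.5) = (1.5 - 1)/(2 - 1) = 0.500000

P(1.5) = 13×L_0(1.5) + (-5)×L_1(1.5)
P(1.5) = 4.000000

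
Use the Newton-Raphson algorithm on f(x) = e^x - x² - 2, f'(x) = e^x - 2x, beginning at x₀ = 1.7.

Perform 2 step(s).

f(x) = e^x - x² - 2
f'(x) = e^x - 2x
x₀ = 1.7

Newton-Raphson formula: x_{n+1} = x_n - f(x_n)/f'(x_n)

Iteration 1:
  f(1.700000) = 0.583947
  f'(1.700000) = 2.073947
  x_1 = 1.700000 - 0.583947/2.073947 = 1.418437
Iteration 2:
  f(1.418437) = 0.118695
  f'(1.418437) = 1.293785
  x_2 = 1.418437 - 0.118695/1.293785 = 1.326694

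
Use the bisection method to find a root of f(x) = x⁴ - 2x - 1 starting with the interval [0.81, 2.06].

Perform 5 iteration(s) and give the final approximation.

f(x) = x⁴ - 2x - 1
Initial interval: [0.81, 2.06]

Iteration 1:
  c_1 = (0.810000 + 2.060000)/2 = 1.435000
  f(c_1) = f(1.435000) = 0.370408
  f(a) × f(c) < 0, new interval: [0.810000, 1.435000]
Iteration 2:
  c_2 = (0.810000 + 1.435000)/2 = 1.122500
  f(c_2) = f(1.122500) = -1.657384
  f(a) × f(c) ≥ 0, new interval: [1.122500, 1.435000]
Iteration 3:
  c_3 = (1.122500 + 1.435000)/2 = 1.278750
  f(c_3) = f(1.278750) = -0.883616
  f(a) × f(c) ≥ 0, new interval: [1.278750, 1.435000]
Iteration 4:
  c_4 = (1.278750 + 1.435000)/2 = 1.356875
  f(c_4) = f(1.356875) = -0.324065
  f(a) × f(c) ≥ 0, new interval: [1.356875, 1.435000]
Iteration 5:
  c_5 = (1.356875 + 1.435000)/2 = 1.395938
  f(c_5) = f(1.395938) = 0.005329
  f(a) × f(c) < 0, new interval: [1.356875, 1.395938]

After 5 iteration(s), the approximation is c_5 = 1.395938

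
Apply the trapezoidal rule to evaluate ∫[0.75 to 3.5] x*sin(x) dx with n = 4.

f(x) = x*sin(x)
a = 0.75, b = 3.5, n = 4
h = (b - a)/n = 0.687500

Trapezoidal rule: (h/2)[f(x₀) + 2f(x₁) + 2f(x₂) + ... + f(xₙ)]

x_0 = 0.7500, f(x_0) = 0.511229, coefficient = 1
x_1 = 1.4375, f(x_1) = 1.424748, coefficient = 2
x_2 = 2.1250, f(x_2) = 1.806930, coefficient = 2
x_3 = 2.8125, f(x_3) = 0.908956, coefficient = 2
x_4 = 3.5000, f(x_4) = -1.227741, coefficient = 1

I ≈ (0.687500/2) × 7.564756 = 2.600385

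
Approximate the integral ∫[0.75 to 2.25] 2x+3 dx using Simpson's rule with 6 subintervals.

f(x) = 2x+3
a = 0.75, b = 2.25, n = 6
h = (b - a)/n = 0.250000

Simpson's rule: (h/3)[f(x₀) + 4f(x₁) + 2f(x₂) + ... + f(xₙ)]

x_0 = 0.7500, f(x_0) = 4.500000, coefficient = 1
x_1 = 1.0000, f(x_1) = 5.000000, coefficient = 4
x_2 = 1.2500, f(x_2) = 5.500000, coefficient = 2
x_3 = 1.5000, f(x_3) = 6.000000, coefficient = 4
x_4 = 1.7500, f(x_4) = 6.500000, coefficient = 2
x_5 = 2.0000, f(x_5) = 7.000000, coefficient = 4
x_6 = 2.2500, f(x_6) = 7.500000, coefficient = 1

I ≈ (0.250000/3) × 108.000000 = 9.000000
Exact value: 9.000000
Error: 0.000000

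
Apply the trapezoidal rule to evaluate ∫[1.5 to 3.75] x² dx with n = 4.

f(x) = x²
a = 1.5, b = 3.75, n = 4
h = (b - a)/n = 0.562500

Trapezoidal rule: (h/2)[f(x₀) + 2f(x₁) + 2f(x₂) + ... + f(xₙ)]

x_0 = 1.5000, f(x_0) = 2.250000, coefficient = 1
x_1 = 2.0625, f(x_1) = 4.253906, coefficient = 2
x_2 = 2.6250, f(x_2) = 6.890625, coefficient = 2
x_3 = 3.1875, f(x_3) = 10.160156, coefficient = 2
x_4 = 3.7500, f(x_4) = 14.062500, coefficient = 1

I ≈ (0.562500/2) × 58.921875 = 16.571777
Exact value: 16.453125
Error: 0.118652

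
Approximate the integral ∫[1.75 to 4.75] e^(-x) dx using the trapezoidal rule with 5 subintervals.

f(x) = e^(-x)
a = 1.75, b = 4.75, n = 5
h = (b - a)/n = 0.600000

Trapezoidal rule: (h/2)[f(x₀) + 2f(x₁) + 2f(x₂) + ... + f(xₙ)]

x_0 = 1.7500, f(x_0) = 0.173774, coefficient = 1
x_1 = 2.3500, f(x_1) = 0.095369, coefficient = 2
x_2 = 2.9500, f(x_2) = 0.052340, coefficient = 2
x_3 = 3.5500, f(x_3) = 0.028725, coefficient = 2
x_4 = 4.1500, f(x_4) = 0.015764, coefficient = 2
x_5 = 4.7500, f(x_5) = 0.008652, coefficient = 1

I ≈ (0.600000/2) × 0.566821 = 0.170046
Exact value: 0.165122
Error: 0.004924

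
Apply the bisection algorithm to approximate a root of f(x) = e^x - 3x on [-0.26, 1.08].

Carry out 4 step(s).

f(x) = e^x - 3x
Initial interval: [-0.26, 1.08]

Iteration 1:
  c_1 = (-0.260000 + 1.080000)/2 = 0.410000
  f(c_1) = f(0.410000) = 0.276818
  f(a) × f(c) ≥ 0, new interval: [0.410000, 1.080000]
Iteration 2:
  c_2 = (0.410000 + 1.080000)/2 = 0.745000
  f(c_2) = f(0.745000) = -0.128559
  f(a) × f(c) < 0, new interval: [0.410000, 0.745000]
Iteration 3:
  c_3 = (0.410000 + 0.745000)/2 = 0.577500
  f(c_3) = f(0.577500) = 0.049079
  f(a) × f(c) ≥ 0, new interval: [0.577500, 0.745000]
Iteration 4:
  c_4 = (0.577500 + 0.745000)/2 = 0.661250
  f(c_4) = f(0.661250) = -0.046538
  f(a) × f(c) < 0, new interval: [0.577500, 0.661250]

After 4 iteration(s), the approximation is c_4 = 0.661250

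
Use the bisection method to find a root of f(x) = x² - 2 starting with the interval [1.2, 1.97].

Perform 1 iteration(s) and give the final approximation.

f(x) = x² - 2
Initial interval: [1.2, 1.97]

Iteration 1:
  c_1 = (1.200000 + 1.970000)/2 = 1.585000
  f(c_1) = f(1.585000) = 0.512225
  f(a) × f(c) < 0, new interval: [1.200000, 1.585000]

After 1 iteration(s), the approximation is c_1 = 1.585000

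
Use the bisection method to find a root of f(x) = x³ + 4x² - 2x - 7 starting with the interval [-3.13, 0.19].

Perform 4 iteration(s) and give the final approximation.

f(x) = x³ + 4x² - 2x - 7
Initial interval: [-3.13, 0.19]

Iteration 1:
  c_1 = (-3.130000 + 0.190000)/2 = -1.470000
  f(c_1) = f(-1.470000) = 1.407077
  f(a) × f(c) ≥ 0, new interval: [-1.470000, 0.190000]
Iteration 2:
  c_2 = (-1.470000 + 0.190000)/2 = -0.640000
  f(c_2) = f(-0.640000) = -4.343744
  f(a) × f(c) < 0, new interval: [-1.470000, -0.640000]
Iteration 3:
  c_3 = (-1.470000 + (-0.640000))/2 = -1.055000
  f(c_3) = f(-1.055000) = -1.612141
  f(a) × f(c) < 0, new interval: [-1.470000, -1.055000]
Iteration 4:
  c_4 = (-1.470000 + (-1.055000))/2 = -1.262500
  f(c_4) = f(-1.262500) = -0.111682
  f(a) × f(c) < 0, new interval: [-1.470000, -1.262500]

After 4 iteration(s), the approximation is c_4 = -1.262500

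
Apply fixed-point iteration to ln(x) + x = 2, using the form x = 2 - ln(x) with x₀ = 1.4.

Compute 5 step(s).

Equation: ln(x) + x = 2
Fixed-point form: x = 2 - ln(x)
x₀ = 1.4

x_1 = g(1.400000) = 1.663528
x_2 = g(1.663528) = 1.491059
x_3 = g(1.491059) = 1.600513
x_4 = g(1.600513) = 1.529676
x_5 = g(1.529676) = 1.574944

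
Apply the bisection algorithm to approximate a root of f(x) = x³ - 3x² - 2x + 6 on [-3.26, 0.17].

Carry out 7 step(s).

f(x) = x³ - 3x² - 2x + 6
Initial interval: [-3.26, 0.17]

Iteration 1:
  c_1 = (-3.260000 + 0.170000)/2 = -1.545000
  f(c_1) = f(-1.545000) = -1.759029
  f(a) × f(c) ≥ 0, new interval: [-1.545000, 0.170000]
Iteration 2:
  c_2 = (-1.545000 + 0.170000)/2 = -0.687500
  f(c_2) = f(-0.687500) = 5.632080
  f(a) × f(c) < 0, new interval: [-1.545000, -0.687500]
Iteration 3:
  c_3 = (-1.545000 + (-0.687500))/2 = -1.116250
  f(c_3) = f(-1.116250) = 3.103595
  f(a) × f(c) < 0, new interval: [-1.545000, -1.116250]
Iteration 4:
  c_4 = (-1.545000 + (-1.116250))/2 = -1.330625
  f(c_4) = f(-1.330625) = 0.993606
  f(a) × f(c) < 0, new interval: [-1.545000, -1.330625]
Iteration 5:
  c_5 = (-1.545000 + (-1.330625))/2 = -1.437812
  f(c_5) = f(-1.437812) = -0.298686
  f(a) × f(c) ≥ 0, new interval: [-1.437812, -1.330625]
Iteration 6:
  c_6 = (-1.437812 + (-1.330625))/2 = -1.384219
  f(c_6) = f(-1.384219) = 0.368005
  f(a) × f(c) < 0, new interval: [-1.437812, -1.384219]
Iteration 7:
  c_7 = (-1.437812 + (-1.384219))/2 = -1.411016
  f(c_7) = f(-1.411016) = 0.039853
  f(a) × f(c) < 0, new interval: [-1.437812, -1.411016]

After 7 iteration(s), the approximation is c_7 = -1.411016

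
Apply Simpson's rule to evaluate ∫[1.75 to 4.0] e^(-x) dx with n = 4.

f(x) = e^(-x)
a = 1.75, b = 4.0, n = 4
h = (b - a)/n = 0.562500

Simpson's rule: (h/3)[f(x₀) + 4f(x₁) + 2f(x₂) + ... + f(xₙ)]

x_0 = 1.7500, f(x_0) = 0.173774, coefficient = 1
x_1 = 2.3125, f(x_1) = 0.099013, coefficient = 4
x_2 = 2.8750, f(x_2) = 0.056416, coefficient = 2
x_3 = 3.4375, f(x_3) = 0.032145, coefficient = 4
x_4 = 4.0000, f(x_4) = 0.018316, coefficient = 1

I ≈ (0.562500/3) × 0.829555 = 0.155542
Exact value: 0.155458
Error: 0.000083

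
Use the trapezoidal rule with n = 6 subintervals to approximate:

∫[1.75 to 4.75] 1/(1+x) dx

f(x) = 1/(1+x)
a = 1.75, b = 4.75, n = 6
h = (b - a)/n = 0.500000

Trapezoidal rule: (h/2)[f(x₀) + 2f(x₁) + 2f(x₂) + ... + f(xₙ)]

x_0 = 1.7500, f(x_0) = 0.363636, coefficient = 1
x_1 = 2.2500, f(x_1) = 0.307692, coefficient = 2
x_2 = 2.7500, f(x_2) = 0.266667, coefficient = 2
x_3 = 3.2500, f(x_3) = 0.235294, coefficient = 2
x_4 = 3.7500, f(x_4) = 0.210526, coefficient = 2
x_5 = 4.2500, f(x_5) = 0.190476, coefficient = 2
x_6 = 4.7500, f(x_6) = 0.173913, coefficient = 1

I ≈ (0.500000/2) × 2.958861 = 0.739715
Exact value: 0.737599
Error: 0.002116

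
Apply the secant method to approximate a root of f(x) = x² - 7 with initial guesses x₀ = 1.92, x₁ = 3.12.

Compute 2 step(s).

f(x) = x² - 7
x₀ = 1.92, x₁ = 3.12

Secant formula: x_{n+1} = x_n - f(x_n)(x_n - x_{n-1})/(f(x_n) - f(x_{n-1}))

Iteration 1:
  f(1.920000) = -3.313600
  f(3.120000) = 2.734400
  x_2 = 3.120000 - 2.734400×(3.120000 - 1.920000)/(2.734400 - (-3.313600))
       = 2.577460
Iteration 2:
  f(3.120000) = 2.734400
  f(2.577460) = -0.356698
  x_3 = 2.577460 - (-0.356698)×(2.577460 - 3.120000)/(-0.356698 - 2.734400)
       = 2.640067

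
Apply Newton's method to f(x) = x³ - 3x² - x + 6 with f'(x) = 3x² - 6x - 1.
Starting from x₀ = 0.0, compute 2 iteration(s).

f(x) = x³ - 3x² - x + 6
f'(x) = 3x² - 6x - 1
x₀ = 0.0

Newton-Raphson formula: x_{n+1} = x_n - f(x_n)/f'(x_n)

Iteration 1:
  f(0.000000) = 6.000000
  f'(0.000000) = -1.000000
  x_1 = 0.000000 - 6.000000/(-1.000000) = 6.000000
Iteration 2:
  f(6.000000) = 108.000000
  f'(6.000000) = 71.000000
  x_2 = 6.000000 - 108.000000/71.000000 = 4.478873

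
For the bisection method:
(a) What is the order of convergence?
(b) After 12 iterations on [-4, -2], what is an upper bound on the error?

(a) Bisection has linear (order 1) convergence; the error is halved each step.

(b) Error bound = (b-a)/2^n = (-2 - (-4))/2^{12}
    = 2/2^{12}

(a) 1 (linear); (b) error ≤ 4.88e-04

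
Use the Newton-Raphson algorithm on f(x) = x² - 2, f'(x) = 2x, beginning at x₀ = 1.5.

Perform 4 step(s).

f(x) = x² - 2
f'(x) = 2x
x₀ = 1.5

Newton-Raphson formula: x_{n+1} = x_n - f(x_n)/f'(x_n)

Iteration 1:
  f(1.500000) = 0.250000
  f'(1.500000) = 3.000000
  x_1 = 1.500000 - 0.250000/3.000000 = 1.416667
Iteration 2:
  f(1.416667) = 0.006944
  f'(1.416667) = 2.833333
  x_2 = 1.416667 - 0.006944/2.833333 = 1.414216
Iteration 3:
  f(1.414216) = 0.000006
  f'(1.414216) = 2.828431
  x_3 = 1.414216 - 0.000006/2.828431 = 1.414214
Iteration 4:
  f(1.414214) = 0.000000
  f'(1.414214) = 2.828427
  x_4 = 1.414214 - 0.000000/2.828427 = 1.414214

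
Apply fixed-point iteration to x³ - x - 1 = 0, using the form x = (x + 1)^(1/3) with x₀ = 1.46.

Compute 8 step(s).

Equation: x³ - x - 1 = 0
Fixed-point form: x = (x + 1)^(1/3)
x₀ = 1.46

x_1 = g(1.460000) = 1.349931
x_2 = g(1.349931) = 1.329490
x_3 = g(1.329490) = 1.325624
x_4 = g(1.325624) = 1.324890
x_5 = g(1.324890) = 1.324751
x_6 = g(1.324751) = 1.324724
x_7 = g(1.324724) = 1.324719
x_8 = g(1.324719) = 1.324718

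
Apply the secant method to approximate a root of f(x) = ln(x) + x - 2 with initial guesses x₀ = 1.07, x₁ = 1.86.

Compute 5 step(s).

f(x) = ln(x) + x - 2
x₀ = 1.07, x₁ = 1.86

Secant formula: x_{n+1} = x_n - f(x_n)(x_n - x_{n-1})/(f(x_n) - f(x_{n-1}))

Iteration 1:
  f(1.070000) = -0.862341
  f(1.860000) = 0.480576
  x_2 = 1.860000 - 0.480576×(1.860000 - 1.070000)/(0.480576 - (-0.862341))
       = 1.577291
Iteration 2:
  f(1.860000) = 0.480576
  f(1.577291) = 0.032999
  x_3 = 1.577291 - 0.032999×(1.577291 - 1.860000)/(0.032999 - 0.480576)
       = 1.556447
Iteration 3:
  f(1.577291) = 0.032999
  f(1.556447) = -0.001148
  x_4 = 1.556447 - (-0.001148)×(1.556447 - 1.577291)/(-0.001148 - 0.032999)
       = 1.557147
Iteration 4:
  f(1.556447) = -0.001148
  f(1.557147) = 0.000003
  x_5 = 1.557147 - 0.000003×(1.557147 - 1.556447)/(0.000003 - (-0.001148))
       = 1.557146
Iteration 5:
  f(1.557147) = 0.000003
  f(1.557146) = 0.000000
  x_6 = 1.557146 - 0.000000×(1.557146 - 1.557147)/(0.000000 - 0.000003)
       = 1.557146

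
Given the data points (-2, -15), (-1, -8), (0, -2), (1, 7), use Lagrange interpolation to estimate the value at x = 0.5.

Lagrange interpolation formula:
P(x) = Σ yᵢ × Lᵢ(x)
where Lᵢ(x) = Π_{j≠i} (x - xⱼ)/(xᵢ - xⱼ)

L_0(0.5) = (0.5 - (-1))/(-2 - (-1)) × (0.5 - 0)/(-2 - 0) × (0.5 - 1)/(-2 - 1) = 0.062500
L_1(0.5) = (0.5 - (-2))/(-1 - (-2)) × (0.5 - 0)/(-1 - 0) × (0.5 - 1)/(-1 - 1) = -0.312500
L_2(0.5) = (0.5 - (-2))/(0 - (-2)) × (0.5 - (-1))/(0 - (-1)) × (0.5 - 1)/(0 - 1) = 0.937500
L_3(0.5) = (0.5 - (-2))/(1 - (-2)) × (0.5 - (-1))/(1 - (-1)) × (0.5 - 0)/(1 - 0) = 0.312500

P(0.5) = (-15)×L_0(0.5) + (-8)×L_1(0.5) + (-2)×L_2(0.5) + 7×L_3(0.5)
P(0.5) = 1.875000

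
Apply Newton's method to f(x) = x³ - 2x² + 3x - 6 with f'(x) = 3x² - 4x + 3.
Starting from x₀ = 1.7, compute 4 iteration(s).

f(x) = x³ - 2x² + 3x - 6
f'(x) = 3x² - 4x + 3
x₀ = 1.7

Newton-Raphson formula: x_{n+1} = x_n - f(x_n)/f'(x_n)

Iteration 1:
  f(1.700000) = -1.767000
  f'(1.700000) = 4.870000
  x_1 = 1.700000 - (-1.767000)/4.870000 = 2.062834
Iteration 2:
  f(2.062834) = 0.455876
  f'(2.062834) = 7.514514
  x_2 = 2.062834 - 0.455876/7.514514 = 2.002168
Iteration 3:
  f(2.002168) = 0.015192
  f'(2.002168) = 7.017355
  x_3 = 2.002168 - 0.015192/7.017355 = 2.000003
Iteration 4:
  f(2.000003) = 0.000019
  f'(2.000003) = 7.000021
  x_4 = 2.000003 - 0.000019/7.000021 = 2.000000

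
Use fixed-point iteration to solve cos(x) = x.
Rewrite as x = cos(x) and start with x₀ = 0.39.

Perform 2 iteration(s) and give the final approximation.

Equation: cos(x) = x
Fixed-point form: x = cos(x)
x₀ = 0.39

x_1 = g(0.390000) = 0.924909
x_2 = g(0.924909) = 0.601907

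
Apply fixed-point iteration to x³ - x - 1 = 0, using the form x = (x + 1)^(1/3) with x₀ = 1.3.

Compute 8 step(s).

Equation: x³ - x - 1 = 0
Fixed-point form: x = (x + 1)^(1/3)
x₀ = 1.3

x_1 = g(1.300000) = 1.320006
x_2 = g(1.320006) = 1.323822
x_3 = g(1.323822) = 1.324548
x_4 = g(1.324548) = 1.324686
x_5 = g(1.324686) = 1.324712
x_6 = g(1.324712) = 1.324717
x_7 = g(1.324717) = 1.324718
x_8 = g(1.324718) = 1.324718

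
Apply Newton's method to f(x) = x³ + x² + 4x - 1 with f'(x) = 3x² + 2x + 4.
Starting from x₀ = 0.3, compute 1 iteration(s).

f(x) = x³ + x² + 4x - 1
f'(x) = 3x² + 2x + 4
x₀ = 0.3

Newton-Raphson formula: x_{n+1} = x_n - f(x_n)/f'(x_n)

Iteration 1:
  f(0.300000) = 0.317000
  f'(0.300000) = 4.870000
  x_1 = 0.300000 - 0.317000/4.870000 = 0.234908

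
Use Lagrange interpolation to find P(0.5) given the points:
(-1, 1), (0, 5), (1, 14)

Lagrange interpolation formula:
P(x) = Σ yᵢ × Lᵢ(x)
where Lᵢ(x) = Π_{j≠i} (x - xⱼ)/(xᵢ - xⱼ)

L_0(0.5) = (0.5 - 0)/(-1 - 0) × (0.5 - 1)/(-1 - 1) = -0.125000
L_1(0.5) = (0.5 - (-1))/(0 - (-1)) × (0.5 - 1)/(0 - 1) = 0.750000
L_2(0.5) = (0.5 - (-1))/(1 - (-1)) × (0.5 - 0)/(1 - 0) = 0.375000

P(0.5) = 1×L_0(0.5) + 5×L_1(0.5) + 14×L_2(0.5)
P(0.5) = 8.875000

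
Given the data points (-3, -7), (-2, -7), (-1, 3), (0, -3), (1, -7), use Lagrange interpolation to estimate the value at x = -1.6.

Lagrange interpolation formula:
P(x) = Σ yᵢ × Lᵢ(x)
where Lᵢ(x) = Π_{j≠i} (x - xⱼ)/(xᵢ - xⱼ)

L_0(-1.6) = (-1.6 - (-2))/(-3 - (-2)) × (-1.6 - (-1))/(-3 - (-1)) × (-1.6 - 0)/(-3 - 0) × (-1.6 - 1)/(-3 - 1) = -0.041600
L_1(-1.6) = (-1.6 - (-3))/(-2 - (-3)) × (-1.6 - (-1))/(-2 - (-1)) × (-1.6 - 0)/(-2 - 0) × (-1.6 - 1)/(-2 - 1) = 0.582400
L_2(-1.6) = (-1.6 - (-3))/(-1 - (-3)) × (-1.6 - (-2))/(-1 - (-2)) × (-1.6 - 0)/(-1 - 0) × (-1.6 - 1)/(-1 - 1) = 0.582400
L_3(-1.6) = (-1.6 - (-3))/(0 - (-3)) × (-1.6 - (-2))/(0 - (-2)) × (-1.6 - (-1))/(0 - (-1)) × (-1.6 - 1)/(0 - 1) = -0.145600
L_4(-1.6) = (-1.6 - (-3))/(1 - (-3)) × (-1.6 - (-2))/(1 - (-2)) × (-1.6 - (-1))/(1 - (-1)) × (-1.6 - 0)/(1 - 0) = 0.022400

P(-1.6) = (-7)×L_0(-1.6) + (-7)×L_1(-1.6) + 3×L_2(-1.6) + (-3)×L_3(-1.6) + (-7)×L_4(-1.6)
P(-1.6) = -1.758400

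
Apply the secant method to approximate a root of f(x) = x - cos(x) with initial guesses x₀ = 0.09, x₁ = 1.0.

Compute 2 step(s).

f(x) = x - cos(x)
x₀ = 0.09, x₁ = 1.0

Secant formula: x_{n+1} = x_n - f(x_n)(x_n - x_{n-1})/(f(x_n) - f(x_{n-1}))

Iteration 1:
  f(0.090000) = -0.905953
  f(1.000000) = 0.459698
  x_2 = 1.000000 - 0.459698×(1.000000 - 0.090000)/(0.459698 - (-0.905953))
       = 0.693681
Iteration 2:
  f(1.000000) = 0.459698
  f(0.693681) = -0.075217
  x_3 = 0.693681 - (-0.075217)×(0.693681 - 1.000000)/(-0.075217 - 0.459698)
       = 0.736754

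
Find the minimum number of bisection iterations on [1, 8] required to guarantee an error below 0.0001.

We need (b-a)/2^n ≤ 0.0001
(8 - 1)/2^n ≤ 0.0001
7/2^n ≤ 0.0001
2^n ≥ 70000
n ≥ log₂(70000) = 16.10
n ≥ 17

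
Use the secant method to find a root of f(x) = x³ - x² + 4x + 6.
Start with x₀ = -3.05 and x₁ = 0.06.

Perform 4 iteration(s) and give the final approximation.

f(x) = x³ - x² + 4x + 6
x₀ = -3.05, x₁ = 0.06

Secant formula: x_{n+1} = x_n - f(x_n)(x_n - x_{n-1})/(f(x_n) - f(x_{n-1}))

Iteration 1:
  f(-3.050000) = -43.875125
  f(0.060000) = 6.236616
  x_2 = 0.060000 - 6.236616×(0.060000 - (-3.050000))/(6.236616 - (-43.875125))
       = -0.327053
Iteration 2:
  f(0.060000) = 6.236616
  f(-0.327053) = 4.549844
  x_3 = -0.327053 - 4.549844×(-0.327053 - 0.060000)/(4.549844 - 6.236616)
       = -1.371075
Iteration 3:
  f(-0.327053) = 4.549844
  f(-1.371075) = -3.941562
  x_4 = -1.371075 - (-3.941562)×(-1.371075 - (-0.327053))/(-3.941562 - 4.549844)
       = -0.886458
Iteration 4:
  f(-1.371075) = -3.941562
  f(-0.886458) = 0.971773
  x_5 = -0.886458 - 0.971773×(-0.886458 - (-1.371075))/(0.971773 - (-3.941562))
       = -0.982307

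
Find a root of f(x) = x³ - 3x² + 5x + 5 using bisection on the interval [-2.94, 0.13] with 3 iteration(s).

f(x) = x³ - 3x² + 5x + 5
Initial interval: [-2.94, 0.13]

Iteration 1:
  c_1 = (-2.940000 + 0.130000)/2 = -1.405000
  f(c_1) = f(-1.405000) = -10.720580
  f(a) × f(c) ≥ 0, new interval: [-1.405000, 0.130000]
Iteration 2:
  c_2 = (-1.405000 + 0.130000)/2 = -0.637500
  f(c_2) = f(-0.637500) = 0.334197
  f(a) × f(c) < 0, new interval: [-1.405000, -0.637500]
Iteration 3:
  c_3 = (-1.405000 + (-0.637500))/2 = -1.021250
  f(c_3) = f(-1.021250) = -4.300219
  f(a) × f(c) ≥ 0, new interval: [-1.021250, -0.637500]

After 3 iteration(s), the approximation is c_3 = -1.021250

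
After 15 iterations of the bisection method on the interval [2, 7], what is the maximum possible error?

Bisection error bound: |error| ≤ (b-a)/2^n
|error| ≤ (7 - 2)/2^15 = 5/2^15
|error| ≤ 0.0001525879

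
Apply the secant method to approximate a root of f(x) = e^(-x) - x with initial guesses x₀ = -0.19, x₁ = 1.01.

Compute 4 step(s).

f(x) = e^(-x) - x
x₀ = -0.19, x₁ = 1.01

Secant formula: x_{n+1} = x_n - f(x_n)(x_n - x_{n-1})/(f(x_n) - f(x_{n-1}))

Iteration 1:
  f(-0.190000) = 1.399250
  f(1.010000) = -0.645781
  x_2 = 1.010000 - (-0.645781)×(1.010000 - (-0.190000))/(-0.645781 - 1.399250)
       = 0.631063
Iteration 2:
  f(1.010000) = -0.645781
  f(0.631063) = -0.099037
  x_3 = 0.631063 - (-0.099037)×(0.631063 - 1.010000)/(-0.099037 - (-0.645781))
       = 0.562422
Iteration 3:
  f(0.631063) = -0.099037
  f(0.562422) = 0.007405
  x_4 = 0.562422 - 0.007405×(0.562422 - 0.631063)/(0.007405 - (-0.099037))
       = 0.567197
Iteration 4:
  f(0.562422) = 0.007405
  f(0.567197) = -0.000085
  x_5 = 0.567197 - (-0.000085)×(0.567197 - 0.562422)/(-0.000085 - 0.007405)
       = 0.567143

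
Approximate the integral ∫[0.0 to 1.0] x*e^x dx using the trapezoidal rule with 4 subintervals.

f(x) = x*e^x
a = 0.0, b = 1.0, n = 4
h = (b - a)/n = 0.250000

Trapezoidal rule: (h/2)[f(x₀) + 2f(x₁) + 2f(x₂) + ... + f(xₙ)]

x_0 = 0.0000, f(x_0) = 0.000000, coefficient = 1
x_1 = 0.2500, f(x_1) = 0.321006, coefficient = 2
x_2 = 0.5000, f(x_2) = 0.824361, coefficient = 2
x_3 = 0.7500, f(x_3) = 1.587750, coefficient = 2
x_4 = 1.0000, f(x_4) = 2.718282, coefficient = 1

I ≈ (0.250000/2) × 8.184516 = 1.023064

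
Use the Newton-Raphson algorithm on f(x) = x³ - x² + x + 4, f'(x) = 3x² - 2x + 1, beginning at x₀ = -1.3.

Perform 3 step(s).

f(x) = x³ - x² + x + 4
f'(x) = 3x² - 2x + 1
x₀ = -1.3

Newton-Raphson formula: x_{n+1} = x_n - f(x_n)/f'(x_n)

Iteration 1:
  f(-1.300000) = -1.187000
  f'(-1.300000) = 8.670000
  x_1 = -1.300000 - (-1.187000)/8.670000 = -1.163091
Iteration 2:
  f(-1.163091) = -0.089280
  f'(-1.163091) = 7.384525
  x_2 = -1.163091 - (-0.089280)/7.384525 = -1.151001
Iteration 3:
  f(-1.151001) = -0.000654
  f'(-1.151001) = 7.276412
  x_3 = -1.151001 - (-0.000654)/7.276412 = -1.150911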